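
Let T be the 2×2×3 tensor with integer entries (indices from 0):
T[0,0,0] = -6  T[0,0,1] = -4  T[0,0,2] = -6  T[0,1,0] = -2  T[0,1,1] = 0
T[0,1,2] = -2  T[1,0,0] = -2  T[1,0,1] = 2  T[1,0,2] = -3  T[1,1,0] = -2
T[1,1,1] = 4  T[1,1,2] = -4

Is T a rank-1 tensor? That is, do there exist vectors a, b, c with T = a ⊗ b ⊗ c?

No

The mode-3 unfolding of T (rows indexed by k, columns by (i,j) = (0,0), (0,1), (1,0), (1,1)) is [[-6, -2, -2, -2], [-4, 0, 2, 4], [-6, -2, -3, -4]].
There the 3×3 minor on rows k ∈ {0, 1, 2}, columns (i,j) ∈ {(0,0), (0,1), (1,0)} is det [[-6, -2, -2], [-4, 0, 2], [-6, -2, -3]] = 8 ≠ 0, so this unfolding has rank ≥ 3; CP rank is at least every unfolding rank, so rank(T) ≥ 3.
In particular rank(T) ≥ 3 > 1, so T is not rank-1.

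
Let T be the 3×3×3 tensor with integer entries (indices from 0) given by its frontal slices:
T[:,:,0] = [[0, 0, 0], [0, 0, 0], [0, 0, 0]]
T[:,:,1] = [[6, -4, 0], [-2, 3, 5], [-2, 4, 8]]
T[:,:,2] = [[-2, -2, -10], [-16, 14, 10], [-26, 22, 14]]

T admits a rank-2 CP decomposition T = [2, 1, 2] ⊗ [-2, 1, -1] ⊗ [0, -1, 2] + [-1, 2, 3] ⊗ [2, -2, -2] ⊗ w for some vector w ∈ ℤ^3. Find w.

w = [0, -1, -3]

Subtract the known terms from T to get the rank-1 residual R = [-1, 2, 3] ⊗ [2, -2, -2] ⊗ w, so R[i,j,k] = a[i]·b[j]·w[k]. Pick indices with nonzero a[0]·b[0] = (-1)·(2) = -2. Only the fibre through (0,0,·) is needed: R[0,0,:] = T[0,0,:] − Σₗ aₗ[0]bₗ[0]cₗ = [0, 6, -2] − (2)·(-2)·[0, -1, 2] = [0, 2, 6]. Then w[k] = R[0,0,k] / -2 for each k, giving w = [0, 2, 6] / -2 = [0, -1, -3].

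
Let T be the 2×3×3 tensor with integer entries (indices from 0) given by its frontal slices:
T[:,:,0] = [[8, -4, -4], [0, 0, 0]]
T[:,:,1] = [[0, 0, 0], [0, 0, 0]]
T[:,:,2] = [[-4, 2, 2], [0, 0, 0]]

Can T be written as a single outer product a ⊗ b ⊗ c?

Yes

The mode-1 fibre T[:,0,0] = [8, 0] gives a = [1, 0] (primitive direction); the mode-2 fibre T[0,:,0] = [8, -4, -4] gives b = [2, -1, -1]; then c[k] = T[0,0,k] / (a[0]·b[0]) = [8, 0, -4] / 2 = [4, 0, -2].
Expanding [1, 0] ⊗ [2, -1, -1] ⊗ [4, 0, -2] reproduces all 18 entries of T, so T = [1, 0] ⊗ [2, -1, -1] ⊗ [4, 0, -2] and rank(T) ≤ 1.
Equivalently every frontal slice T[:,:,k] is c[k] times the rank-1 matrix [1, 0] ⊗ [2, -1, -1]. So T has rank 1 (it is nonzero).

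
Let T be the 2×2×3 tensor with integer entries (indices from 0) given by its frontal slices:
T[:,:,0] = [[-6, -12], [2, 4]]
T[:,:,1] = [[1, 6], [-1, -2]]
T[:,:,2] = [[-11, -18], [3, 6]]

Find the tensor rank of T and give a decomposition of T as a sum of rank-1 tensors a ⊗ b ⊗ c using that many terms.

Lower bound: the mode-3 unfolding of T (rows indexed by k, columns by (i,j) = (0,0), (0,1), (1,0), (1,1)) is [[-6, -12, 2, 4], [1, 6, -1, -2], [-11, -18, 3, 6]].
There the 2×2 minor on rows k ∈ {0, 1}, columns (i,j) ∈ {(0,0), (0,1)} is det [[-6, -12], [1, 6]] = -24 ≠ 0, so this unfolding has rank ≥ 2; CP rank is at least every unfolding rank, so rank(T) ≥ 2. (Flattening ranks never certify an upper bound on CP rank; for that we must actually write T with 2 rank-1 terms.)
Upper bound — finding two terms. Write S_k = T[:,:,k] for the frontal slices: S₀ = [[-6, -12], [2, 4]], S₁ = [[1, 6], [-1, -2]], S₂ = [[-11, -18], [3, 6]].
If T = a₁ ⊗ b₁ ⊗ c₁ + a₂ ⊗ b₂ ⊗ c₂ then each S_k = c₁[k]·a₁b₁ᵀ + c₂[k]·a₂b₂ᵀ. S₀ and S₁ are linearly independent, so a₁b₁ᵀ and a₂b₂ᵀ must span the same plane of matrices: they are the rank-1 matrices of the form x·S₀ + y·S₁.
det(x·S₀ + y·S₁) is −8·xy + 4·y² = (-4)·(2·x − y)(y), vanishing at (x:y) = (1:2) and (1:0).
M₁ = S₀ + 2·S₁ = [[-4, 0], [0, 0]] = (-4)·[1, 0][1, 0]ᵀ and M₂ = S₀ = [[-6, -12], [2, 4]] = (-2)·[3, -1][1, 2]ᵀ, so take a₁ = [1, 0], b₁ = [1, 0], a₂ = [3, -1], b₂ = [1, 2].
Each slice is an integer combination of E₁ = a₁b₁ᵀ and E₂ = a₂b₂ᵀ: S₀ = −2·E₂, S₁ = −2·E₁ + E₂, S₂ = −2·E₁ − 3·E₂; reading off coefficients, c₁ = [0, -2, -2] and c₂ = [-2, 1, -3].
Hence T = [1, 0] ⊗ [1, 0] ⊗ [0, -2, -2] + [3, -1] ⊗ [1, 2] ⊗ [-2, 1, -3], so rank(T) ≤ 2.
These bounds meet, so rank(T) = 2.

rank(T) = 2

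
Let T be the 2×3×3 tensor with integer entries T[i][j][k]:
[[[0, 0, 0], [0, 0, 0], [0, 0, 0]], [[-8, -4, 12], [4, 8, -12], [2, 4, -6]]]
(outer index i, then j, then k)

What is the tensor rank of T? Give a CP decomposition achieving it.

rank(T) = 2

Lower bound: the mode-2 unfolding of T (rows indexed by j, columns by (i,k) = (0,0), (0,1), (0,2), (1,0), (1,1), (1,2)) is [[0, 0, 0, -8, -4, 12], [0, 0, 0, 4, 8, -12], [0, 0, 0, 2, 4, -6]].
There the 2×2 minor on rows j ∈ {0, 1}, columns (i,k) ∈ {(1,0), (1,1)} is det [[-8, -4], [4, 8]] = -48 ≠ 0, so this unfolding has rank ≥ 2; CP rank is at least every unfolding rank, so rank(T) ≥ 2. (This is only a lower bound: in general the CP rank may exceed every unfolding rank, so we still need to exhibit 2 rank-1 terms summing to T.)
Upper bound — finding two terms. Every mode-1 slice of T is a multiple of one matrix: T[i,:,:] = a[i]·M with a = [0, 1] and M = [[-8, -4, 12], [4, 8, -12], [2, 4, -6]] (rows indexed by j, columns by k). So it suffices to write M as a sum of two rank-1 matrices.
The rows of M satisfy (row 1) = 2·(row 2), so splitting by rows, M = [1, 0, 0][-8, -4, 12]ᵀ + [0, 2, 1][2, 4, -6]ᵀ.
Hence T = [0, 1] ⊗ [1, 0, 0] ⊗ [-8, -4, 12] + [0, 1] ⊗ [0, 2, 1] ⊗ [2, 4, -6], so rank(T) ≤ 2.
These bounds meet, so rank(T) = 2.
Check entry T[1,2,2] = -6: (1)·(0)·(12) + (1)·(1)·(-6) = -6.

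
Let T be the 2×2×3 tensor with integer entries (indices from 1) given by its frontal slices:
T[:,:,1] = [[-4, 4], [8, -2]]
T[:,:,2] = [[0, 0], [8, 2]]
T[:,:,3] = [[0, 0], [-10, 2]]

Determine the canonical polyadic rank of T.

3

Lower bound: the mode-3 unfolding of T (rows indexed by k, columns by (i,j) = (1,1), (1,2), (2,1), (2,2)) is [[-4, 4, 8, -2], [0, 0, 8, 2], [0, 0, -10, 2]].
There the 3×3 minor on rows k ∈ {1, 2, 3}, columns (i,j) ∈ {(1,1), (2,1), (2,2)} is det [[-4, 8, -2], [0, 8, 2], [0, -10, 2]] = -144 ≠ 0, so this unfolding has rank ≥ 3; CP rank is at least every unfolding rank, so rank(T) ≥ 3. (Unfolding ranks only ever bound the CP rank from below — rank(T) can be strictly larger than all of them — so the matching upper bound has to come from an explicit 3-term decomposition.)
Upper bound: T is a sum of 3 rank-1 terms, T = [0, 1] ⊗ [1, 1] ⊗ [2, 4, -2] + [0, 1] ⊗ [2, -1] ⊗ [2, 2, -4] + [2, -1] ⊗ [1, -1] ⊗ [-2, 0, 0] (one valid choice — decompositions are not unique — normalised so each a, b is primitive with positive first nonzero entry; check it by expanding all entries), so rank(T) ≤ 3.
These bounds meet, so rank(T) = 3.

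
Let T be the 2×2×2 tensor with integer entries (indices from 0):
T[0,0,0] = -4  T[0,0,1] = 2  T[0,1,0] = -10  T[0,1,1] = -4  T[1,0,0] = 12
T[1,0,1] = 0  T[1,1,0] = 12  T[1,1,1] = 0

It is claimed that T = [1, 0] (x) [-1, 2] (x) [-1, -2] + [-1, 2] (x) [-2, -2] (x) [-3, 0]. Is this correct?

No

Reconstruct entry (0,0,0) from the claimed factors: Σₗ aₗ[0]bₗ[0]cₗ[0] = (1)·(-1)·(-1) + (-1)·(-2)·(-3) = -5, but T[0,0,0] = -4. The claim is false.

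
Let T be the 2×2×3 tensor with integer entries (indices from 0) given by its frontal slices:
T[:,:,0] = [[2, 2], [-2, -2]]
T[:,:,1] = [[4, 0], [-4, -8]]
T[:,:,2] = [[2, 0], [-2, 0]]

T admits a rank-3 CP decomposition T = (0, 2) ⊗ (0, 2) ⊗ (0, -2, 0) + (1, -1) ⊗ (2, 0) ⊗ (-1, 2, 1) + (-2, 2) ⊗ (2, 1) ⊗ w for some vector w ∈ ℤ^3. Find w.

w = (-1, 0, 0)

Subtract the known terms from T to get the rank-1 residual R = (-2, 2) ⊗ (2, 1) ⊗ w, so R[i,j,k] = a[i]·b[j]·w[k]. Pick indices with nonzero a[0]·b[0] = (-2)·(2) = -4. Only the fibre through (0,0,·) is needed: R[0,0,:] = T[0,0,:] − Σₗ aₗ[0]bₗ[0]cₗ = [2, 4, 2] − (0)·(0)·(0, -2, 0) − (1)·(2)·(-1, 2, 1) = [4, 0, 0]. Then w[k] = R[0,0,k] / -4 for each k, giving w = [4, 0, 0] / -4 = (-1, 0, 0).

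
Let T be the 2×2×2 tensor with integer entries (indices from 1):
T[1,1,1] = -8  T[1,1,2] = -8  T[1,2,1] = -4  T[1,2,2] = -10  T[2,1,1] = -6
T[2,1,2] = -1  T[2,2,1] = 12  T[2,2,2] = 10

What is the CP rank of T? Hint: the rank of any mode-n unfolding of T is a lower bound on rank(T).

Lower bound: in the mode-1 unfolding of T (rows indexed by i, columns by (j,k)) the 2×2 minor on rows i ∈ {1, 2}, columns (j,k) ∈ {(1,1), (1,2)} is det [[-8, -8], [-6, -1]] = -40 ≠ 0, so that unfolding has rank ≥ 2 and hence rank(T) ≥ 2 (CP rank is at least every unfolding rank, though it can be larger).
Upper bound: with S_k = T[:,:,k], the two rank-1 terms a₁b₁ᵀ, a₂b₂ᵀ are the rank-1 members of the pencil x·S₁ + y·S₂.
det(x·S₁ + y·S₂) is −120·x² − 240·xy − 90·y² = (-30)·(2·x + 3·y)(2·x + y), vanishing at (x:y) = (3:-2) and (1:-2).
M₁ = 3·S₁ − 2·S₂ = [[-8, 8], [-16, 16]] = (-8)·[1, 2][1, -1]ᵀ and M₂ = S₁ − 2·S₂ = [[8, 16], [-4, -8]] = 4·[2, -1][1, 2]ᵀ, so take a₁ = [1, 2], b₁ = [1, -1], a₂ = [2, -1], b₂ = [1, 2].
Each slice is an integer combination of E₁ = a₁b₁ᵀ and E₂ = a₂b₂ᵀ: S₁ = −4·E₁ − 2·E₂, S₂ = −2·E₁ − 3·E₂; reading off coefficients, c₁ = [-4, -2] and c₂ = [-2, -3].
Hence T = [1, 2] ⊗ [1, -1] ⊗ [-4, -2] + [2, -1] ⊗ [1, 2] ⊗ [-2, -3], so rank(T) ≤ 2.
These bounds meet, so rank(T) = 2.

2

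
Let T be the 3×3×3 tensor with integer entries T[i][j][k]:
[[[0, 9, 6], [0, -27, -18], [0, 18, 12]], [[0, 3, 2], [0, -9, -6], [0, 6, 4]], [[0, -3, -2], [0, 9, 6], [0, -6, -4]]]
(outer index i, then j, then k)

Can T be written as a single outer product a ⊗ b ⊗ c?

Yes

If T = a ⊗ b ⊗ c then every fibre of T is a multiple of the corresponding factor, so read the factors off the fibres through the nonzero entry T[0,0,1] = 9.
The mode-1 fibre T[:,0,1] = [9, 3, -3] gives a = [3, 1, -1] (primitive direction); the mode-2 fibre T[0,:,1] = [9, -27, 18] gives b = [1, -3, 2]; then c[k] = T[0,0,k] / (a[0]·b[0]) = [0, 9, 6] / 3 = [0, 3, 2].
Expanding [3, 1, -1] ⊗ [1, -3, 2] ⊗ [0, 3, 2] reproduces all 27 entries of T, so T = [3, 1, -1] ⊗ [1, -3, 2] ⊗ [0, 3, 2] and rank(T) ≤ 1.
Equivalently every frontal slice T[:,:,k] is c[k] times the rank-1 matrix [3, 1, -1] ⊗ [1, -3, 2]. So T has rank 1 (it is nonzero).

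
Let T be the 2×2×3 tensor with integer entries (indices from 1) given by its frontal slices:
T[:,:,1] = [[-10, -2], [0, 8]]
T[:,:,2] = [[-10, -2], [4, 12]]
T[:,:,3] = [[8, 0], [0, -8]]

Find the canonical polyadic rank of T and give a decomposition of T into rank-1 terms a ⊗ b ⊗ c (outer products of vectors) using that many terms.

Lower bound: the mode-3 unfolding of T (rows indexed by k, columns by (i,j) = (1,1), (1,2), (2,1), (2,2)) is [[-10, -2, 0, 8], [-10, -2, 4, 12], [8, 0, 0, -8]].
There the 3×3 minor on rows k ∈ {1, 2, 3}, columns (i,j) ∈ {(1,1), (1,2), (2,1)} is det [[-10, -2, 0], [-10, -2, 4], [8, 0, 0]] = -64 ≠ 0, so this unfolding has rank ≥ 3; CP rank is at least every unfolding rank, so rank(T) ≥ 3. (Unfolding ranks only ever bound the CP rank from below — rank(T) can be strictly larger than all of them — so the matching upper bound has to come from an explicit 3-term decomposition.)
Upper bound: T is a sum of 3 rank-1 terms, T = [1, -2] ⊗ [1, 1] ⊗ [-2, -4, 2] + [1, 0] ⊗ [1, 1] ⊗ [-4, -2, 2] + [1, 1] ⊗ [1, -1] ⊗ [-4, -4, 4] (one valid choice — decompositions are not unique — normalised so each a, b is primitive with positive first nonzero entry; check it by expanding all entries), so rank(T) ≤ 3.
These bounds meet, so rank(T) = 3.

rank(T) = 3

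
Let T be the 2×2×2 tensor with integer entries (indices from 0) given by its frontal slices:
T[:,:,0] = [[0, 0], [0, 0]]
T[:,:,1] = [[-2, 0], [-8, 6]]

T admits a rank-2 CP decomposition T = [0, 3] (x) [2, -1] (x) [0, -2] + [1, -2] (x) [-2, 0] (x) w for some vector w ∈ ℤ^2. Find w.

w = [0, 1]

Subtract the known terms from T to get the rank-1 residual R = [1, -2] (x) [-2, 0] (x) w, so R[i,j,k] = a[i]·b[j]·w[k]. Pick indices with nonzero a[0]·b[0] = (1)·(-2) = -2. Only the fibre through (0,0,·) is needed: R[0,0,:] = T[0,0,:] − Σₗ aₗ[0]bₗ[0]cₗ = [0, -2] − (0)·(2)·[0, -2] = [0, -2]. Then w[k] = R[0,0,k] / -2 for each k, giving w = [0, -2] / -2 = [0, 1].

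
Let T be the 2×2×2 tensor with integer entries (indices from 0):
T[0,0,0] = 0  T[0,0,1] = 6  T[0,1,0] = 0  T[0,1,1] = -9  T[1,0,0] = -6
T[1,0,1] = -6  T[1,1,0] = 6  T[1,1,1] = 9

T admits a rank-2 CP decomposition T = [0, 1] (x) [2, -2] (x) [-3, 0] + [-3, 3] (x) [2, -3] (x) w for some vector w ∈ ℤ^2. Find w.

Subtract the known terms from T to get the rank-1 residual R = [-3, 3] (x) [2, -3] (x) w, so R[i,j,k] = a[i]·b[j]·w[k]. Pick indices with nonzero a[0]·b[0] = (-3)·(2) = -6. Only the fibre through (0,0,·) is needed: R[0,0,:] = T[0,0,:] − Σₗ aₗ[0]bₗ[0]cₗ = [0, 6] − (0)·(2)·[-3, 0] = [0, 6]. Then w[k] = R[0,0,k] / -6 for each k, giving w = [0, 6] / -6 = [0, -1].

w = [0, -1]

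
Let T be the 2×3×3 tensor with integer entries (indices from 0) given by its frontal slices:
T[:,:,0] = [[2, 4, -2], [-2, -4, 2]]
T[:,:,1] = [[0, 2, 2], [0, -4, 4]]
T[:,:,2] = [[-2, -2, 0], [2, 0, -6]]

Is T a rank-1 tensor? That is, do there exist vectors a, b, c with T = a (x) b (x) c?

No

The mode-3 unfolding of T (rows indexed by k, columns by (i,j) = (0,0), (0,1), (0,2), (1,0), (1,1), (1,2)) is [[2, 4, -2, -2, -4, 2], [0, 2, 2, 0, -4, 4], [-2, -2, 0, 2, 0, -6]].
There the 3×3 minor on rows k ∈ {0, 1, 2}, columns (i,j) ∈ {(0,0), (0,1), (0,2)} is det [[2, 4, -2], [0, 2, 2], [-2, -2, 0]] = -16 ≠ 0, so this unfolding has rank ≥ 3; CP rank is at least every unfolding rank, so rank(T) ≥ 3.
In particular rank(T) ≥ 3 > 1, so T is not rank-1.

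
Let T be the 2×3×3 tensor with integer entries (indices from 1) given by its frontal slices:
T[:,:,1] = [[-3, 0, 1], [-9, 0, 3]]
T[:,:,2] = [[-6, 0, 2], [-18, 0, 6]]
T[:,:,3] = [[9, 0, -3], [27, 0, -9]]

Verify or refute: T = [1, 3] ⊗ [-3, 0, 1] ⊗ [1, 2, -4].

No

Reconstruct entry (1,1,3) from the claimed factors: Σₗ aₗ[1]bₗ[1]cₗ[3] = (1)·(-3)·(-4) = 12, but T[1,1,3] = 9. The claim is false.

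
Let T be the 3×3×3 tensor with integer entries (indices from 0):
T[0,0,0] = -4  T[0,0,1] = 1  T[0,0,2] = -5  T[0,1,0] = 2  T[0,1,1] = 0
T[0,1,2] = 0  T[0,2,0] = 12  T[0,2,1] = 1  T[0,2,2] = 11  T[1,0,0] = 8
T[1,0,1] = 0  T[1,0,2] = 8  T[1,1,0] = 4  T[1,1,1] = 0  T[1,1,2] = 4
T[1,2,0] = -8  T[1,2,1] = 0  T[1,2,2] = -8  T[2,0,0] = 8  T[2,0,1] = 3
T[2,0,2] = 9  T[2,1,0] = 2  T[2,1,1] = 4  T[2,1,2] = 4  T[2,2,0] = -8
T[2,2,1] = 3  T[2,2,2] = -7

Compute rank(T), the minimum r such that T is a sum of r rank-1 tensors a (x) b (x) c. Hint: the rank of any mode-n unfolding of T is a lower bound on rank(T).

3

Lower bound: the mode-1 unfolding of T (rows indexed by i, columns by (j,k) = (0,0), (0,1), (0,2), (1,0), (1,1), (1,2), (2,0), (2,1), (2,2)) is [[-4, 1, -5, 2, 0, 0, 12, 1, 11], [8, 0, 8, 4, 0, 4, -8, 0, -8], [8, 3, 9, 2, 4, 4, -8, 3, -7]].
There the 3×3 minor on rows i ∈ {0, 1, 2}, columns (j,k) ∈ {(0,0), (0,1), (0,2)} is det [[-4, 1, -5], [8, 0, 8], [8, 3, 9]] = -32 ≠ 0, so this unfolding has rank ≥ 3; CP rank is at least every unfolding rank, so rank(T) ≥ 3. (Flattening ranks never certify an upper bound on CP rank; for that we must actually write T with 3 rank-1 terms.)
Upper bound: T is a sum of 3 rank-1 terms, T = [1, -1, -1] (x) [2, 1, -2] (x) [-4, 0, -4] + [1, 0, -1] (x) [1, 2, 1] (x) [2, -1, 1] + [1, 0, 1] (x) [1, 1, 1] (x) [2, 2, 2] (written with every a and b primitive with positive leading entry and the scale carried by c; CP decompositions are not unique, and this one is verified by expanding entrywise), so rank(T) ≤ 3.
These bounds meet, so rank(T) = 3.
Check entry T[0,1,1] = 0: (1)·(1)·(0) + (1)·(2)·(-1) + (1)·(1)·(2) = 0.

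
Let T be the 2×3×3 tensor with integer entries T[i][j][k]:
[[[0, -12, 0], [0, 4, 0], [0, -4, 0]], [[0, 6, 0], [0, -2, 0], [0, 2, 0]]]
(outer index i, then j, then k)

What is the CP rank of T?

Lower bound: T ≠ 0 (e.g. T[0,0,1] = -12), so rank(T) ≥ 1.
Upper bound: if T = a ⊗ b ⊗ c then every fibre of T is a multiple of the corresponding factor, so read the factors off the fibres through the nonzero entry T[0,0,1] = -12.
The mode-1 fibre T[:,0,1] = [-12, 6] gives a = (2, -1) (primitive direction); the mode-2 fibre T[0,:,1] = [-12, 4, -4] gives b = (3, -1, 1); then c[k] = T[0,0,k] / (a[0]·b[0]) = [0, -12, 0] / 6 = (0, -2, 0).
Expanding (2, -1) ⊗ (3, -1, 1) ⊗ (0, -2, 0) reproduces all 18 entries of T, so T = (2, -1) ⊗ (3, -1, 1) ⊗ (0, -2, 0) and rank(T) ≤ 1.
These bounds meet, so rank(T) = 1.

1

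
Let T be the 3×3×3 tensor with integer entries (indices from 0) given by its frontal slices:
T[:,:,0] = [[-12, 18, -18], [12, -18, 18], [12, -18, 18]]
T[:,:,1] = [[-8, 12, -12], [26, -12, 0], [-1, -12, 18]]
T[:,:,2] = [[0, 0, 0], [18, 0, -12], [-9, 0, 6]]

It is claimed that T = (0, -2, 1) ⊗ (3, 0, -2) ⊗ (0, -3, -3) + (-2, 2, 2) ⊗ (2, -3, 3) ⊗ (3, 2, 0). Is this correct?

Reconstruct entrywise from the claimed factors. For example, T[0,1,2] = 0 and Σₗ aₗ[0]bₗ[1]cₗ[2] = (0)·(0)·(-3) + (-2)·(-3)·(0) = 0; checking all 27 entries, every one matches. The claim holds.

Yes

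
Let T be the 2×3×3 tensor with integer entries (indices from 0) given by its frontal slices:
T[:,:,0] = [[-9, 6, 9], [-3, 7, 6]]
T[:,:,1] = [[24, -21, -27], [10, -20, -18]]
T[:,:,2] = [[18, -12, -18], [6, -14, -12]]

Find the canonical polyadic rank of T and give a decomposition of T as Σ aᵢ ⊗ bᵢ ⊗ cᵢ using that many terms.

rank(T) = 2

Lower bound: in the mode-2 unfolding of T (rows indexed by j, columns by (i,k)) the 2×2 minor on rows j ∈ {0, 1}, columns (i,k) ∈ {(0,0), (0,1)} is det [[-9, 24], [6, -21]] = 45 ≠ 0, so that unfolding has rank ≥ 2 and hence rank(T) ≥ 2 (CP rank is at least every unfolding rank, though it can be larger).
Upper bound: with S_k = T[:,:,k], the two rank-1 terms a₁b₁ᵀ, a₂b₂ᵀ are the rank-1 members of the pencil x·S₀ + y·S₁.
The 2×2 minor of x·S₀ + y·S₁ on rows {0,1}, columns {0,1} is −45·x² + 225·xy − 270·y² = (-45)·(x − 3·y)(x − 2·y), vanishing at (x:y) = (3:1) and (2:1).
M₁ = 3·S₀ + S₁ = [[-3, -3, 0], [1, 1, 0]] = −(3, -1)(1, 1, 0)ᵀ and M₂ = 2·S₀ + S₁ = [[6, -9, -9], [4, -6, -6]] = (3, 2)(2, -3, -3)ᵀ, so take a₁ = (3, -1), b₁ = (1, 1, 0), a₂ = (3, 2), b₂ = (2, -3, -3).
Each slice is an integer combination of E₁ = a₁b₁ᵀ and E₂ = a₂b₂ᵀ: S₀ = −E₁ − E₂, S₁ = 2·E₁ + 3·E₂, S₂ = 2·E₁ + 2·E₂; reading off coefficients, c₁ = (-1, 2, 2) and c₂ = (-1, 3, 2).
Hence T = (3, -1) ⊗ (1, 1, 0) ⊗ (-1, 2, 2) + (3, 2) ⊗ (2, -3, -3) ⊗ (-1, 3, 2), so rank(T) ≤ 2.
These bounds meet, so rank(T) = 2.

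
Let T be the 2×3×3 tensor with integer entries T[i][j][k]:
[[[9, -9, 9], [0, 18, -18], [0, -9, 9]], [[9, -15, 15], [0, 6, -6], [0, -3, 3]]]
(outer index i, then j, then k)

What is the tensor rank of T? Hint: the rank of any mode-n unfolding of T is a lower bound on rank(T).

Lower bound: the mode-3 unfolding of T (rows indexed by k, columns by (i,j) = (0,0), (0,1), (0,2), (1,0), (1,1), (1,2)) is [[9, 0, 0, 9, 0, 0], [-9, 18, -9, -15, 6, -3], [9, -18, 9, 15, -6, 3]].
There the 2×2 minor on rows k ∈ {0, 1}, columns (i,j) ∈ {(0,0), (0,1)} is det [[9, 0], [-9, 18]] = 162 ≠ 0, so this unfolding has rank ≥ 2; CP rank is at least every unfolding rank, so rank(T) ≥ 2. (Unfolding ranks only ever bound the CP rank from below — rank(T) can be strictly larger than all of them — so the matching upper bound has to come from an explicit 2-term decomposition.)
Upper bound — finding two terms. Write S_k = T[:,:,k] for the frontal slices: S₀ = [[9, 0, 0], [9, 0, 0]], S₁ = [[-9, 18, -9], [-15, 6, -3]], S₂ = [[9, -18, 9], [15, -6, 3]].
If T = a₁ ⊗ b₁ ⊗ c₁ + a₂ ⊗ b₂ ⊗ c₂ then each S_k = c₁[k]·a₁b₁ᵀ + c₂[k]·a₂b₂ᵀ. S₀ and S₁ are linearly independent, so a₁b₁ᵀ and a₂b₂ᵀ must span the same plane of matrices: they are the rank-1 matrices of the form x·S₀ + y·S₁.
The 2×2 minor of x·S₀ + y·S₁ on rows {0,1}, columns {0,1} is −108·xy + 216·y² = (-108)·(x − 2·y)(y), vanishing at (x:y) = (2:1) and (1:0).
M₁ = 2·S₀ + S₁ = [[9, 18, -9], [3, 6, -3]] = 3·(3, 1)(1, 2, -1)ᵀ and M₂ = S₀ = [[9, 0, 0], [9, 0, 0]] = 9·(1, 1)(1, 0, 0)ᵀ, so take a₁ = (3, 1), b₁ = (1, 2, -1), a₂ = (1, 1), b₂ = (1, 0, 0).
Each slice is an integer combination of E₁ = a₁b₁ᵀ and E₂ = a₂b₂ᵀ: S₀ = 9·E₂, S₁ = 3·E₁ − 18·E₂, S₂ = −3·E₁ + 18·E₂; reading off coefficients, c₁ = (0, 3, -3) and c₂ = (9, -18, 18).
Hence T = (3, 1) ⊗ (1, 2, -1) ⊗ (0, 3, -3) + (1, 1) ⊗ (1, 0, 0) ⊗ (9, -18, 18), so rank(T) ≤ 2.
These bounds meet, so rank(T) = 2.
Check entry T[1,1,0] = 0: (1)·(2)·(0) + (1)·(0)·(9) = 0.

2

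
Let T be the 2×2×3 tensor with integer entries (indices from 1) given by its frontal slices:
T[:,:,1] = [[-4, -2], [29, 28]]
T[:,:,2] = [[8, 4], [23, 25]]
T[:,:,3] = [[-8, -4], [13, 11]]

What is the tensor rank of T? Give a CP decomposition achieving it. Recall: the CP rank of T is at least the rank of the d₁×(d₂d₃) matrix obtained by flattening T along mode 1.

rank(T) = 2

Lower bound: the mode-1 unfolding of T (rows indexed by i, columns by (j,k) = (1,1), (1,2), (1,3), (2,1), (2,2), (2,3)) is [[-4, 8, -8, -2, 4, -4], [29, 23, 13, 28, 25, 11]].
There the 2×2 minor on rows i ∈ {1, 2}, columns (j,k) ∈ {(1,1), (1,2)} is det [[-4, 8], [29, 23]] = -324 ≠ 0, so this unfolding has rank ≥ 2; CP rank is at least every unfolding rank, so rank(T) ≥ 2. (Unfolding ranks only ever bound the CP rank from below — rank(T) can be strictly larger than all of them — so the matching upper bound has to come from an explicit 2-term decomposition.)
Upper bound — finding two terms. Write S_k = T[:,:,k] for the frontal slices: S₁ = [[-4, -2], [29, 28]], S₂ = [[8, 4], [23, 25]], S₃ = [[-8, -4], [13, 11]].
If T = a₁ ⊗ b₁ ⊗ c₁ + a₂ ⊗ b₂ ⊗ c₂ then each S_k = c₁[k]·a₁b₁ᵀ + c₂[k]·a₂b₂ᵀ. S₁ and S₂ are linearly independent, so a₁b₁ᵀ and a₂b₂ᵀ must span the same plane of matrices: they are the rank-1 matrices of the form x·S₁ + y·S₂.
det(x·S₁ + y·S₂) is −54·x² + 54·xy + 108·y² = (-54)·(x − 2·y)(x + y), vanishing at (x:y) = (2:1) and (1:-1).
M₁ = 2·S₁ + S₂ = [[0, 0], [81, 81]] = 81·[0, 1][1, 1]ᵀ and M₂ = S₁ − S₂ = [[-12, -6], [6, 3]] = (-3)·[2, -1][2, 1]ᵀ, so take a₁ = [0, 1], b₁ = [1, 1], a₂ = [2, -1], b₂ = [2, 1].
Each slice is an integer combination of E₁ = a₁b₁ᵀ and E₂ = a₂b₂ᵀ: S₁ = 27·E₁ − E₂, S₂ = 27·E₁ + 2·E₂, S₃ = 9·E₁ − 2·E₂; reading off coefficients, c₁ = [27, 27, 9] and c₂ = [-1, 2, -2].
Hence T = [0, 1] ⊗ [1, 1] ⊗ [27, 27, 9] + [2, -1] ⊗ [2, 1] ⊗ [-1, 2, -2], so rank(T) ≤ 2.
These bounds meet, so rank(T) = 2.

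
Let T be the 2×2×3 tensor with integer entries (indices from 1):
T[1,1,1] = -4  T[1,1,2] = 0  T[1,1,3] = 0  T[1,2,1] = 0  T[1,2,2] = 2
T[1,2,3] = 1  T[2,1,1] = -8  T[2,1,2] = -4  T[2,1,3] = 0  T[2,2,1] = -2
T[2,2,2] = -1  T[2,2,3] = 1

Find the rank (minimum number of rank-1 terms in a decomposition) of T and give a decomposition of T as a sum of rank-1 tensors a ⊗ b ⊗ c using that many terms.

Lower bound: the mode-3 unfolding of T (rows indexed by k, columns by (i,j) = (1,1), (1,2), (2,1), (2,2)) is [[-4, 0, -8, -2], [0, 2, -4, -1], [0, 1, 0, 1]].
There the 3×3 minor on rows k ∈ {1, 2, 3}, columns (i,j) ∈ {(1,1), (1,2), (2,1)} is det [[-4, 0, -8], [0, 2, -4], [0, 1, 0]] = -16 ≠ 0, so this unfolding has rank ≥ 3; CP rank is at least every unfolding rank, so rank(T) ≥ 3. (Flattening ranks never certify an upper bound on CP rank; for that we must actually write T with 3 rank-1 terms.)
Upper bound: T is a sum of 3 rank-1 terms, T = [1, 0] ⊗ [1, 1] ⊗ [0, 2, 0] + [1, 1] ⊗ [0, 1] ⊗ [2, 1, 1] + [1, 2] ⊗ [2, 1] ⊗ [-2, -1, 0] (one valid choice — decompositions are not unique — normalised so each a, b is primitive with positive first nonzero entry; check it by expanding all entries), so rank(T) ≤ 3.
These bounds meet, so rank(T) = 3.

rank(T) = 3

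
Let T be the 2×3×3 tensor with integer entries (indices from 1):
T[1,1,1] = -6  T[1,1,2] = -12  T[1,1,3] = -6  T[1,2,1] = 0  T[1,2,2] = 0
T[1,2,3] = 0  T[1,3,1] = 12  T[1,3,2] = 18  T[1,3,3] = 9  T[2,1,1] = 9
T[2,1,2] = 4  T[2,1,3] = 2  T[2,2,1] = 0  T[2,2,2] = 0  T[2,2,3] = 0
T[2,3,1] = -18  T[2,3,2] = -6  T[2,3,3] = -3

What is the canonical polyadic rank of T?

2

Lower bound: in the mode-3 unfolding of T (rows indexed by k, columns by (i,j)) the 2×2 minor on rows k ∈ {1, 2}, columns (i,j) ∈ {(1,1), (1,3)} is det [[-6, 12], [-12, 18]] = 36 ≠ 0, so that unfolding has rank ≥ 2 and hence rank(T) ≥ 2 (CP rank is at least every unfolding rank, though it can be larger).
Upper bound: with S_k = T[:,:,k], the two rank-1 terms a₁b₁ᵀ, a₂b₂ᵀ are the rank-1 members of the pencil x·S₁ + y·S₂.
The 2×2 minor of x·S₁ + y·S₂ on rows {1,2}, columns {1,3} is 42·xy = 42·(y)(x), vanishing at (x:y) = (1:0) and (0:1).
M₁ = S₁ = [[-6, 0, 12], [9, 0, -18]] = (-3)·[2, -3][1, 0, -2]ᵀ and M₂ = S₂ = [[-12, 0, 18], [4, 0, -6]] = (-2)·[3, -1][2, 0, -3]ᵀ, so take a₁ = [2, -3], b₁ = [1, 0, -2], a₂ = [3, -1], b₂ = [2, 0, -3].
Each slice is an integer combination of E₁ = a₁b₁ᵀ and E₂ = a₂b₂ᵀ: S₁ = −3·E₁, S₂ = −2·E₂, S₃ = −E₂; reading off coefficients, c₁ = [-3, 0, 0] and c₂ = [0, -2, -1].
Hence T = [2, -3] ⊗ [1, 0, -2] ⊗ [-3, 0, 0] + [3, -1] ⊗ [2, 0, -3] ⊗ [0, -2, -1], so rank(T) ≤ 2.
These bounds meet, so rank(T) = 2.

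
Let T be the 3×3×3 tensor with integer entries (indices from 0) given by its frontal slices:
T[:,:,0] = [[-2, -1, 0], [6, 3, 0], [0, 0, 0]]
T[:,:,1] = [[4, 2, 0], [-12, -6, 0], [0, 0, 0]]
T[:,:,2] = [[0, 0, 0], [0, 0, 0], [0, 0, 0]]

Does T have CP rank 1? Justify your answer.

Yes

The mode-1 fibre T[:,0,0] = [-2, 6, 0] gives a = [1, -3, 0] (primitive direction); the mode-2 fibre T[0,:,0] = [-2, -1, 0] gives b = [2, 1, 0]; then c[k] = T[0,0,k] / (a[0]·b[0]) = [-2, 4, 0] / 2 = [-1, 2, 0].
Expanding [1, -3, 0] ⊗ [2, 1, 0] ⊗ [-1, 2, 0] reproduces all 27 entries of T, so T = [1, -3, 0] ⊗ [2, 1, 0] ⊗ [-1, 2, 0] and rank(T) ≤ 1.
Equivalently every frontal slice T[:,:,k] is c[k] times the rank-1 matrix [1, -3, 0] ⊗ [2, 1, 0]. So T has rank 1 (it is nonzero).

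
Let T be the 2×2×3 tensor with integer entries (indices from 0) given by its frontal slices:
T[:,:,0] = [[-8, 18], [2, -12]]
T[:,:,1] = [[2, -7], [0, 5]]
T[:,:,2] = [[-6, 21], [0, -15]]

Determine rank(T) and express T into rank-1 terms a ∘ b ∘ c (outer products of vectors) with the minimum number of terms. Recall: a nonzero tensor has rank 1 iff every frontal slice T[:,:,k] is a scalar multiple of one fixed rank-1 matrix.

rank(T) = 2

Lower bound: the mode-3 unfolding of T (rows indexed by k, columns by (i,j) = (0,0), (0,1), (1,0), (1,1)) is [[-8, 18, 2, -12], [2, -7, 0, 5], [-6, 21, 0, -15]].
There the 2×2 minor on rows k ∈ {0, 1}, columns (i,j) ∈ {(0,0), (0,1)} is det [[-8, 18], [2, -7]] = 20 ≠ 0, so this unfolding has rank ≥ 2; CP rank is at least every unfolding rank, so rank(T) ≥ 2. (Unfolding ranks only ever bound the CP rank from below — rank(T) can be strictly larger than all of them — so the matching upper bound has to come from an explicit 2-term decomposition.)
Upper bound — finding two terms. Write S_k = T[:,:,k] for the frontal slices: S₀ = [[-8, 18], [2, -12]], S₁ = [[2, -7], [0, 5]], S₂ = [[-6, 21], [0, -15]].
If T = a₁ ∘ b₁ ∘ c₁ + a₂ ∘ b₂ ∘ c₂ then each S_k = c₁[k]·a₁b₁ᵀ + c₂[k]·a₂b₂ᵀ. S₀ and S₁ are linearly independent, so a₁b₁ᵀ and a₂b₂ᵀ must span the same plane of matrices: they are the rank-1 matrices of the form x·S₀ + y·S₁.
det(x·S₀ + y·S₁) is 60·x² − 50·xy + 10·y² = 10·(3·x − y)(2·x − y), vanishing at (x:y) = (1:3) and (1:2).
M₁ = S₀ + 3·S₁ = [[-2, -3], [2, 3]] = −[1, -1][2, 3]ᵀ and M₂ = S₀ + 2·S₁ = [[-4, 4], [2, -2]] = (-2)·[2, -1][1, -1]ᵀ, so take a₁ = [1, -1], b₁ = [2, 3], a₂ = [2, -1], b₂ = [1, -1].
Each slice is an integer combination of E₁ = a₁b₁ᵀ and E₂ = a₂b₂ᵀ: S₀ = 2·E₁ − 6·E₂, S₁ = −E₁ + 2·E₂, S₂ = 3·E₁ − 6·E₂; reading off coefficients, c₁ = [2, -1, 3] and c₂ = [-6, 2, -6].
Hence T = [1, -1] ∘ [2, 3] ∘ [2, -1, 3] + [2, -1] ∘ [1, -1] ∘ [-6, 2, -6], so rank(T) ≤ 2.
These bounds meet, so rank(T) = 2.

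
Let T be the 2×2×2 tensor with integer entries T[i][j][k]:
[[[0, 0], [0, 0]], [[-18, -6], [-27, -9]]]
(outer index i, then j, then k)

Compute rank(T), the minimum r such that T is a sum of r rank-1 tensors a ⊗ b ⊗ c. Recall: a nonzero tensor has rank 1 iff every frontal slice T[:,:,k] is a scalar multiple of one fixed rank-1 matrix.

1

Lower bound: T ≠ 0 (e.g. T[1,0,0] = -18), so rank(T) ≥ 1.
Upper bound: if T = a ⊗ b ⊗ c then every fibre of T is a multiple of the corresponding factor, so read the factors off the fibres through the nonzero entry T[1,0,0] = -18.
The mode-1 fibre T[:,0,0] = [0, -18] gives a = (0, 1) (primitive direction); the mode-2 fibre T[1,:,0] = [-18, -27] gives b = (2, 3); then c[k] = T[1,0,k] / (a[1]·b[0]) = [-18, -6] / 2 = (-9, -3).
Expanding (0, 1) ⊗ (2, 3) ⊗ (-9, -3) reproduces all 8 entries of T, so T = (0, 1) ⊗ (2, 3) ⊗ (-9, -3) and rank(T) ≤ 1.
These bounds meet, so rank(T) = 1.
Check entry T[0,0,1] = 0: (0)·(2)·(-3) = 0.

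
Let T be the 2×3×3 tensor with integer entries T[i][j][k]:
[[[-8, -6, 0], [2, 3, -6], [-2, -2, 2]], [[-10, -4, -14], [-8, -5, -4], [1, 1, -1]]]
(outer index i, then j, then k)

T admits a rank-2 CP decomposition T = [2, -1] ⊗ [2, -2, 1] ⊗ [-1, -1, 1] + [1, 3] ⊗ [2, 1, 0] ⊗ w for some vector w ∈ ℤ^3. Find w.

w = [-2, -1, -2]

Subtract the known terms from T to get the rank-1 residual R = [1, 3] ⊗ [2, 1, 0] ⊗ w, so R[i,j,k] = a[i]·b[j]·w[k]. Pick indices with nonzero a[0]·b[0] = (1)·(2) = 2. Only the fibre through (0,0,·) is needed: R[0,0,:] = T[0,0,:] − Σₗ aₗ[0]bₗ[0]cₗ = [-8, -6, 0] − (2)·(2)·[-1, -1, 1] = [-4, -2, -4]. Then w[k] = R[0,0,k] / 2 for each k, giving w = [-4, -2, -4] / 2 = [-2, -1, -2].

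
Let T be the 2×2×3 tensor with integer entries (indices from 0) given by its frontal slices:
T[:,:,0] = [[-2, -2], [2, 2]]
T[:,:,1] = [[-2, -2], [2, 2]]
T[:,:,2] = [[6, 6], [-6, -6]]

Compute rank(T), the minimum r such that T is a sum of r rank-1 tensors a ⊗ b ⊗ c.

1

Lower bound: T ≠ 0 (e.g. T[0,0,0] = -2), so rank(T) ≥ 1.
Upper bound: if T = a ⊗ b ⊗ c then every fibre of T is a multiple of the corresponding factor, so read the factors off the fibres through the nonzero entry T[0,0,0] = -2.
The mode-1 fibre T[:,0,0] = [-2, 2] gives a = [1, -1] (primitive direction); the mode-2 fibre T[0,:,0] = [-2, -2] gives b = [1, 1]; then c[k] = T[0,0,k] / (a[0]·b[0]) = [-2, -2, 6] / 1 = [-2, -2, 6].
Expanding [1, -1] ⊗ [1, 1] ⊗ [-2, -2, 6] reproduces all 12 entries of T, so T = [1, -1] ⊗ [1, 1] ⊗ [-2, -2, 6] and rank(T) ≤ 1.
These bounds meet, so rank(T) = 1.
Check entry T[0,0,0] = -2: (1)·(1)·(-2) = -2.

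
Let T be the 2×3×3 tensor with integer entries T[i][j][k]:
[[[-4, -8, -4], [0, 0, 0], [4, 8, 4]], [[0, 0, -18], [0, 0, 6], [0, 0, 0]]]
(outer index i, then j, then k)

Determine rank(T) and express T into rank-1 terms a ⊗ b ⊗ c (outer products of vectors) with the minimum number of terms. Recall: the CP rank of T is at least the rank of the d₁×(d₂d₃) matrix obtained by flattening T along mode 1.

rank(T) = 2

Lower bound: the mode-3 unfolding of T (rows indexed by k, columns by (i,j) = (0,0), (0,1), (0,2), (1,0), (1,1), (1,2)) is [[-4, 0, 4, 0, 0, 0], [-8, 0, 8, 0, 0, 0], [-4, 0, 4, -18, 6, 0]].
There the 2×2 minor on rows k ∈ {0, 2}, columns (i,j) ∈ {(0,0), (1,0)} is det [[-4, 0], [-4, -18]] = 72 ≠ 0, so this unfolding has rank ≥ 2; CP rank is at least every unfolding rank, so rank(T) ≥ 2. (Unfolding ranks only ever bound the CP rank from below — rank(T) can be strictly larger than all of them — so the matching upper bound has to come from an explicit 2-term decomposition.)
Upper bound — finding two terms. Write S_k = T[:,:,k] for the frontal slices: S₀ = [[-4, 0, 4], [0, 0, 0]], S₁ = [[-8, 0, 8], [0, 0, 0]], S₂ = [[-4, 0, 4], [-18, 6, 0]].
If T = a₁ ⊗ b₁ ⊗ c₁ + a₂ ⊗ b₂ ⊗ c₂ then each S_k = c₁[k]·a₁b₁ᵀ + c₂[k]·a₂b₂ᵀ. S₀ and S₂ are linearly independent, so a₁b₁ᵀ and a₂b₂ᵀ must span the same plane of matrices: they are the rank-1 matrices of the form x·S₀ + y·S₂.
The 2×2 minor of x·S₀ + y·S₂ on rows {0,1}, columns {0,1} is −24·xy − 24·y² = (-24)·(y)(x + y), vanishing at (x:y) = (1:0) and (1:-1).
M₁ = S₀ = [[-4, 0, 4], [0, 0, 0]] = (-4)·(1, 0)(1, 0, -1)ᵀ and M₂ = S₀ − S₂ = [[0, 0, 0], [18, -6, 0]] = 6·(0, 1)(3, -1, 0)ᵀ, so take a₁ = (1, 0), b₁ = (1, 0, -1), a₂ = (0, 1), b₂ = (3, -1, 0).
Each slice is an integer combination of E₁ = a₁b₁ᵀ and E₂ = a₂b₂ᵀ: S₀ = −4·E₁, S₁ = −8·E₁, S₂ = −4·E₁ − 6·E₂; reading off coefficients, c₁ = (-4, -8, -4) and c₂ = (0, 0, -6).
Hence T = (1, 0) ⊗ (1, 0, -1) ⊗ (-4, -8, -4) + (0, 1) ⊗ (3, -1, 0) ⊗ (0, 0, -6), so rank(T) ≤ 2.
These bounds meet, so rank(T) = 2.
Check entry T[0,2,0] = 4: (1)·(-1)·(-4) + (0)·(0)·(0) = 4.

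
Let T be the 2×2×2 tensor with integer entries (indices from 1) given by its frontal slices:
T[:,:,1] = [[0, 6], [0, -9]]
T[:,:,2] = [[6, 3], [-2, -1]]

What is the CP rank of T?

Lower bound: the mode-3 unfolding of T (rows indexed by k, columns by (i,j) = (1,1), (1,2), (2,1), (2,2)) is [[0, 6, 0, -9], [6, 3, -2, -1]].
There the 2×2 minor on rows k ∈ {1, 2}, columns (i,j) ∈ {(1,1), (1,2)} is det [[0, 6], [6, 3]] = -36 ≠ 0, so this unfolding has rank ≥ 2; CP rank is at least every unfolding rank, so rank(T) ≥ 2. (Flattening ranks never certify an upper bound on CP rank; for that we must actually write T with 2 rank-1 terms.)
Upper bound — finding two terms. Write S_k = T[:,:,k] for the frontal slices: S₁ = [[0, 6], [0, -9]], S₂ = [[6, 3], [-2, -1]].
If T = a₁ ⊗ b₁ ⊗ c₁ + a₂ ⊗ b₂ ⊗ c₂ then each S_k = c₁[k]·a₁b₁ᵀ + c₂[k]·a₂b₂ᵀ. S₁ and S₂ are linearly independent, so a₁b₁ᵀ and a₂b₂ᵀ must span the same plane of matrices: they are the rank-1 matrices of the form x·S₁ + y·S₂.
det(x·S₁ + y·S₂) is −42·xy = (-42)·(y)(x), vanishing at (x:y) = (1:0) and (0:1).
M₁ = S₁ = [[0, 6], [0, -9]] = 3·[2, -3][0, 1]ᵀ and M₂ = S₂ = [[6, 3], [-2, -1]] = [3, -1][2, 1]ᵀ, so take a₁ = [2, -3], b₁ = [0, 1], a₂ = [3, -1], b₂ = [2, 1].
Each slice is an integer combination of E₁ = a₁b₁ᵀ and E₂ = a₂b₂ᵀ: S₁ = 3·E₁, S₂ = E₂; reading off coefficients, c₁ = [3, 0] and c₂ = [0, 1].
Hence T = [2, -3] ⊗ [0, 1] ⊗ [3, 0] + [3, -1] ⊗ [2, 1] ⊗ [0, 1], so rank(T) ≤ 2.
These bounds meet, so rank(T) = 2.

2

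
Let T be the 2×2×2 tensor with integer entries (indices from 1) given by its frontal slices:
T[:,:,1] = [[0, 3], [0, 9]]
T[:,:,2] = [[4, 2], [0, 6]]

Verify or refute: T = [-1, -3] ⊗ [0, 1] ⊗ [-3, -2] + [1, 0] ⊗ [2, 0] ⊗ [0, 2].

Reconstruct entrywise from the claimed factors. For example, T[1,2,2] = 2 and Σₗ aₗ[1]bₗ[2]cₗ[2] = (-1)·(1)·(-2) + (1)·(0)·(2) = 2; checking all 8 entries, every one matches. The claim holds.

Yes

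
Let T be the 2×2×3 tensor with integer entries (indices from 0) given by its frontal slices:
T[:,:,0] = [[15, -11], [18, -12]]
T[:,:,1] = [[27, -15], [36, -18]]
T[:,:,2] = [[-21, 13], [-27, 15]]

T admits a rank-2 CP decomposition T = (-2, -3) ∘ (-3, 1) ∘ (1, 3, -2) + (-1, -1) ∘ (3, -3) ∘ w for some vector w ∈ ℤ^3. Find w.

Subtract the known terms from T to get the rank-1 residual R = (-1, -1) ∘ (3, -3) ∘ w, so R[i,j,k] = a[i]·b[j]·w[k]. Pick indices with nonzero a[0]·b[0] = (-1)·(3) = -3. Only the fibre through (0,0,·) is needed: R[0,0,:] = T[0,0,:] − Σₗ aₗ[0]bₗ[0]cₗ = [15, 27, -21] − (-2)·(-3)·(1, 3, -2) = [9, 9, -9]. Then w[k] = R[0,0,k] / -3 for each k, giving w = [9, 9, -9] / -3 = (-3, -3, 3).

w = (-3, -3, 3)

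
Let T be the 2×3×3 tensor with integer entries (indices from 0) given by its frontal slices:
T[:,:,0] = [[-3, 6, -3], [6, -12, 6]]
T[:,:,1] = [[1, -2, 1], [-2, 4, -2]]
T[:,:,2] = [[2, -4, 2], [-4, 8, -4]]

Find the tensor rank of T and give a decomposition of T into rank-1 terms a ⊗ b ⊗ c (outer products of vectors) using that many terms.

Lower bound: T ≠ 0 (e.g. T[0,0,0] = -3), so rank(T) ≥ 1.
Upper bound: if T = a ⊗ b ⊗ c then every fibre of T is a multiple of the corresponding factor, so read the factors off the fibres through the nonzero entry T[0,0,0] = -3.
The mode-1 fibre T[:,0,0] = [-3, 6] gives a = [1, -2] (primitive direction); the mode-2 fibre T[0,:,0] = [-3, 6, -3] gives b = [1, -2, 1]; then c[k] = T[0,0,k] / (a[0]·b[0]) = [-3, 1, 2] / 1 = [-3, 1, 2].
Expanding [1, -2] ⊗ [1, -2, 1] ⊗ [-3, 1, 2] reproduces all 18 entries of T, so T = [1, -2] ⊗ [1, -2, 1] ⊗ [-3, 1, 2] and rank(T) ≤ 1.
These bounds meet, so rank(T) = 1.
Check entry T[0,2,2] = 2: (1)·(1)·(2) = 2.

rank(T) = 1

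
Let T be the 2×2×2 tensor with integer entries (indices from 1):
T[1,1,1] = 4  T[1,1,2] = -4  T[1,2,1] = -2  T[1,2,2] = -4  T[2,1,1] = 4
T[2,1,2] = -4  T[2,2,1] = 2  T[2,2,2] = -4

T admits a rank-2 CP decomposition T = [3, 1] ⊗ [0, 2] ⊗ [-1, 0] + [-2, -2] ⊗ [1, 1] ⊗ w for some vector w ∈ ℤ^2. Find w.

w = [-2, 2]

Subtract the known terms from T to get the rank-1 residual R = [-2, -2] ⊗ [1, 1] ⊗ w, so R[i,j,k] = a[i]·b[j]·w[k]. Pick indices with nonzero a[1]·b[1] = (-2)·(1) = -2. Only the fibre through (1,1,·) is needed: R[1,1,:] = T[1,1,:] − Σₗ aₗ[1]bₗ[1]cₗ = [4, -4] − (3)·(0)·[-1, 0] = [4, -4]. Then w[k] = R[1,1,k] / -2 for each k, giving w = [4, -4] / -2 = [-2, 2].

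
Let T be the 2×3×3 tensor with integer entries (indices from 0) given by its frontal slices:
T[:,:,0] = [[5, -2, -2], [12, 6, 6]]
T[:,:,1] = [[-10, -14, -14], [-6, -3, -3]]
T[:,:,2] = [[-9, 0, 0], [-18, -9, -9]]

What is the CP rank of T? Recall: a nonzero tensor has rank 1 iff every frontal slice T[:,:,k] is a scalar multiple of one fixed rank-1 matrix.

2

Lower bound: the mode-3 unfolding of T (rows indexed by k, columns by (i,j) = (0,0), (0,1), (0,2), (1,0), (1,1), (1,2)) is [[5, -2, -2, 12, 6, 6], [-10, -14, -14, -6, -3, -3], [-9, 0, 0, -18, -9, -9]].
There the 2×2 minor on rows k ∈ {0, 1}, columns (i,j) ∈ {(0,0), (0,1)} is det [[5, -2], [-10, -14]] = -90 ≠ 0, so this unfolding has rank ≥ 2; CP rank is at least every unfolding rank, so rank(T) ≥ 2. (Unfolding ranks only ever bound the CP rank from below — rank(T) can be strictly larger than all of them — so the matching upper bound has to come from an explicit 2-term decomposition.)
Upper bound — finding two terms. Write S_k = T[:,:,k] for the frontal slices: S₀ = [[5, -2, -2], [12, 6, 6]], S₁ = [[-10, -14, -14], [-6, -3, -3]], S₂ = [[-9, 0, 0], [-18, -9, -9]].
If T = a₁ ⊗ b₁ ⊗ c₁ + a₂ ⊗ b₂ ⊗ c₂ then each S_k = c₁[k]·a₁b₁ᵀ + c₂[k]·a₂b₂ᵀ. S₀ and S₁ are linearly independent, so a₁b₁ᵀ and a₂b₂ᵀ must span the same plane of matrices: they are the rank-1 matrices of the form x·S₀ + y·S₁.
The 2×2 minor of x·S₀ + y·S₁ on rows {0,1}, columns {0,1} is 54·x² + 81·xy − 54·y² = 27·(x + 2·y)(2·x − y), vanishing at (x:y) = (2:-1) and (1:2).
M₁ = 2·S₀ − S₁ = [[20, 10, 10], [30, 15, 15]] = 5·(2, 3)(2, 1, 1)ᵀ and M₂ = S₀ + 2·S₁ = [[-15, -30, -30], [0, 0, 0]] = (-15)·(1, 0)(1, 2, 2)ᵀ, so take a₁ = (2, 3), b₁ = (2, 1, 1), a₂ = (1, 0), b₂ = (1, 2, 2).
Each slice is an integer combination of E₁ = a₁b₁ᵀ and E₂ = a₂b₂ᵀ: S₀ = 2·E₁ − 3·E₂, S₁ = −E₁ − 6·E₂, S₂ = −3·E₁ + 3·E₂; reading off coefficients, c₁ = (2, -1, -3) and c₂ = (-3, -6, 3).
Hence T = (2, 3) ⊗ (2, 1, 1) ⊗ (2, -1, -3) + (1, 0) ⊗ (1, 2, 2) ⊗ (-3, -6, 3), so rank(T) ≤ 2.
These bounds meet, so rank(T) = 2.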